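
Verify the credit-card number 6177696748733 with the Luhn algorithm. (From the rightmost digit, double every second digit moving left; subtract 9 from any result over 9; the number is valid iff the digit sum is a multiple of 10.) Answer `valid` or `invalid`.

invalid

From the right, keep odd positions and double even positions (subtract 9 from any doubled value over 9):
  doubled (positions 2,4,...): 6 7 5 9 5 2 → sum 34
  kept (positions 1,3,...): 3 7 4 6 6 7 6 → sum 39
Total = 73.
73 mod 10 = 3, so the number is invalid.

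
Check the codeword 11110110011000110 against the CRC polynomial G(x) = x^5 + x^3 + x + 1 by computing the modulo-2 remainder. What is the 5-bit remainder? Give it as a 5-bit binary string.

00000

Modulo-2 division of 11110110011000110 by 101011:
  pos 0: 111101 XOR 101011 = 010110
  pos 1: 101101 XOR 101011 = 000110
  pos 4: 110001 XOR 101011 = 011010
  pos 5: 110101 XOR 101011 = 011110
  pos 6: 111100 XOR 101011 = 010111
  pos 7: 101110 XOR 101011 = 000101
  pos 10: 101011 XOR 101011 = 000000
Remainder = 00000 (zero — the frame passes the CRC check).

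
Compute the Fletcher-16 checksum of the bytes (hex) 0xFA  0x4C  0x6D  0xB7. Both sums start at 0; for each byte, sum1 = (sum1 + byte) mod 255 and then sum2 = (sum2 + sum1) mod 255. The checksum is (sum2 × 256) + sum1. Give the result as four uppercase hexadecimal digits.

636C

Running sums (mod 255):
  after byte 0 (0xFA): sum1=250, sum2=250
  after byte 1 (0x4C): sum1=71, sum2=66
  after byte 2 (0x6D): sum1=180, sum2=246
  after byte 3 (0xB7): sum1=108, sum2=99
Checksum = sum2·256 + sum1 = 99·256 + 108 = 25452 = 0x636C.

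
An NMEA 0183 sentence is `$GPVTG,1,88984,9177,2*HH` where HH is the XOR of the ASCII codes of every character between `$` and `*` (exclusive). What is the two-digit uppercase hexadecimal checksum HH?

XOR the ASCII codes of the payload characters:
  'G' = 0x47 → acc = 0x47
  'P' = 0x50 → acc = 0x17
  'V' = 0x56 → acc = 0x41
  'T' = 0x54 → acc = 0x15
  'G' = 0x47 → acc = 0x52
  ',' = 0x2C → acc = 0x7E
  '1' = 0x31 → acc = 0x4F
  ',' = 0x2C → acc = 0x63
  '8' = 0x38 → acc = 0x5B
  '8' = 0x38 → acc = 0x63
  '9' = 0x39 → acc = 0x5A
  '8' = 0x38 → acc = 0x62
  '4' = 0x34 → acc = 0x56
  ',' = 0x2C → acc = 0x7A
  '9' = 0x39 → acc = 0x43
  '1' = 0x31 → acc = 0x72
  '7' = 0x37 → acc = 0x45
  '7' = 0x37 → acc = 0x72
  ',' = 0x2C → acc = 0x5E
  '2' = 0x32 → acc = 0x6C
Checksum = 0x6C.

6C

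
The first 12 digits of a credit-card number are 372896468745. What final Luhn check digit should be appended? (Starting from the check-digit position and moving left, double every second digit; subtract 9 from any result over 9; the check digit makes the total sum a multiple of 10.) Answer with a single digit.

6

Partial digits right→left: 5 4 7 8 6 4 6 9 8 2 7 3
Double every second digit counting from the check-digit position (so the 1st, 3rd, 5th, ... of the partial from the right).
  doubled (with −9 where >9): 1 5 3 3 7 5 → sum 24
  kept as-is: 4 8 4 9 2 3 → sum 30
Total = 24 + 30 = 54.
Check digit = (10 − (54 mod 10)) mod 10 = 6.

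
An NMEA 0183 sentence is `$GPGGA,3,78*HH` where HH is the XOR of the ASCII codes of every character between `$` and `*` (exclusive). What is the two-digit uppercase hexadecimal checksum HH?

6A

XOR the ASCII codes of the payload characters:
  'G' = 0x47 → acc = 0x47
  'P' = 0x50 → acc = 0x17
  'G' = 0x47 → acc = 0x50
  'G' = 0x47 → acc = 0x17
  'A' = 0x41 → acc = 0x56
  ',' = 0x2C → acc = 0x7A
  '3' = 0x33 → acc = 0x49
  ',' = 0x2C → acc = 0x65
  '7' = 0x37 → acc = 0x52
  '8' = 0x38 → acc = 0x6A
Checksum = 0x6A.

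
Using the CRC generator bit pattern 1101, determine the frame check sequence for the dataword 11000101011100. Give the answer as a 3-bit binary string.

001

Append 3 zeros: 11000101011100000. Divide by 1101 (XOR where the leading bit is 1):
  pos 0: 1100 XOR 1101 = 0001
  pos 3: 1010 XOR 1101 = 0111
  pos 4: 1111 XOR 1101 = 0010
  pos 6: 1001 XOR 1101 = 0100
  pos 7: 1001 XOR 1101 = 0100
  pos 8: 1001 XOR 1101 = 0100
  pos 9: 1000 XOR 1101 = 0101
  pos 10: 1010 XOR 1101 = 0111
  pos 11: 1110 XOR 1101 = 0011
  pos 13: 1100 XOR 1101 = 0001
Remainder (last 3 bits) = 001. This is the CRC / FCS.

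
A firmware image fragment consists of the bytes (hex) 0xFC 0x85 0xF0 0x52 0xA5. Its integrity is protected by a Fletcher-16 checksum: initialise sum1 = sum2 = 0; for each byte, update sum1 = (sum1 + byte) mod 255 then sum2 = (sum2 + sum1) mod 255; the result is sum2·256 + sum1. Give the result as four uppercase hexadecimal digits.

246B

Running sums (mod 255):
  after byte 0 (0xFC): sum1=252, sum2=252
  after byte 1 (0x85): sum1=130, sum2=127
  after byte 2 (0xF0): sum1=115, sum2=242
  after byte 3 (0x52): sum1=197, sum2=184
  after byte 4 (0xA5): sum1=107, sum2=36
Checksum = sum2·256 + sum1 = 36·256 + 107 = 9323 = 0x246B.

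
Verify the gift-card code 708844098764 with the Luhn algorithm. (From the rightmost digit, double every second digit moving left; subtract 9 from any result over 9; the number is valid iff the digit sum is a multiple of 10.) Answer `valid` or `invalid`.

From the right, keep odd positions and double even positions (subtract 9 from any doubled value over 9):
  doubled (positions 2,4,...): 3 7 0 8 7 5 → sum 30
  kept (positions 1,3,...): 4 7 9 4 8 0 → sum 32
Total = 62.
62 mod 10 = 2, so the number is invalid.

invalid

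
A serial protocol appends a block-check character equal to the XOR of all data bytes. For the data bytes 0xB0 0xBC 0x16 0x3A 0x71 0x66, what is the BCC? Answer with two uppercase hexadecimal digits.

37

XOR the bytes together:
  start with 0xB0
  0xB0 ⊕ 0xBC = 0x0C
  0x0C ⊕ 0x16 = 0x1A
  0x1A ⊕ 0x3A = 0x20
  0x20 ⊕ 0x71 = 0x51
  0x51 ⊕ 0x66 = 0x37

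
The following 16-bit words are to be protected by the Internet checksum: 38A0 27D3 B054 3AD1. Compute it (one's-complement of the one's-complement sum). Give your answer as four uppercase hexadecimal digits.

B466

One's-complement addition (fold any carry out of bit 15 back into bit 0):
  0x38A0 + 0x27D3 = 0x06073
  0x6073 + 0xB054 = 0x110C7 → wrap carry → 0x10C8
  0x10C8 + 0x3AD1 = 0x04B99
One's-complement sum = 0x4B99.
Checksum = ~0x4B99 & 0xFFFF = 0xB466.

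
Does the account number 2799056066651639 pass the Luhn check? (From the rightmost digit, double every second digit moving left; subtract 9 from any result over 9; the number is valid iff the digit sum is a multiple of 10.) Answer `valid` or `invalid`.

invalid

From the right, keep odd positions and double even positions (subtract 9 from any doubled value over 9):
  doubled (positions 2,4,...): 6 2 3 3 3 0 9 4 → sum 30
  kept (positions 1,3,...): 9 6 5 6 0 5 9 7 → sum 47
Total = 77.
77 mod 10 = 7, so the number is invalid.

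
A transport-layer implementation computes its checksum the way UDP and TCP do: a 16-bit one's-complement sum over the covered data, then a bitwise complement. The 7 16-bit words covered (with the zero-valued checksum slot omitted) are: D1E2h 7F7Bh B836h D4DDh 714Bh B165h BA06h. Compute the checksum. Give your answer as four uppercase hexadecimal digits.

One's-complement addition (fold any carry out of bit 15 back into bit 0):
  0xD1E2 + 0x7F7B = 0x1515D → wrap carry → 0x515E
  0x515E + 0xB836 = 0x10994 → wrap carry → 0x0995
  0x0995 + 0xD4DD = 0x0DE72
  0xDE72 + 0x714B = 0x14FBD → wrap carry → 0x4FBE
  0x4FBE + 0xB165 = 0x10123 → wrap carry → 0x0124
  0x0124 + 0xBA06 = 0x0BB2A
One's-complement sum = 0xBB2A.
Checksum = ~0xBB2A & 0xFFFF = 0x44D5.

44D5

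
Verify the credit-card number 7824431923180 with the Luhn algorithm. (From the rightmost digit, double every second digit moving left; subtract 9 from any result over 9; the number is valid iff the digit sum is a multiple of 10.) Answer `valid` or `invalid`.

From the right, keep odd positions and double even positions (subtract 9 from any doubled value over 9):
  doubled (positions 2,4,...): 7 6 9 6 8 7 → sum 43
  kept (positions 1,3,...): 0 1 2 1 4 2 7 → sum 17
Total = 60.
60 mod 10 = 0, so the number is valid.

valid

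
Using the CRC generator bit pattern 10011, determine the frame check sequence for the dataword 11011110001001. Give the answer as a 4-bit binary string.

1011

Append 4 zeros: 110111100010010000. Divide by 10011 (XOR where the leading bit is 1):
  pos 0: 11011 XOR 10011 = 01000
  pos 1: 10001 XOR 10011 = 00010
  pos 4: 10100 XOR 10011 = 00111
  pos 6: 11101 XOR 10011 = 01110
  pos 7: 11100 XOR 10011 = 01111
  pos 8: 11110 XOR 10011 = 01101
  pos 9: 11011 XOR 10011 = 01000
  pos 10: 10000 XOR 10011 = 00011
  pos 13: 11000 XOR 10011 = 01011
Remainder (last 4 bits) = 1011. This is the CRC / FCS.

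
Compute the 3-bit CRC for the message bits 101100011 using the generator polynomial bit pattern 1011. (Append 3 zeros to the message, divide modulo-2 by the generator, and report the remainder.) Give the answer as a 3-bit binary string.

101

Append 3 zeros: 101100011000. Divide by 1011 (XOR where the leading bit is 1):
  pos 0: 1011 XOR 1011 = 0000
  pos 7: 1100 XOR 1011 = 0111
  pos 8: 1110 XOR 1011 = 0101
Remainder (last 3 bits) = 101. This is the CRC / FCS.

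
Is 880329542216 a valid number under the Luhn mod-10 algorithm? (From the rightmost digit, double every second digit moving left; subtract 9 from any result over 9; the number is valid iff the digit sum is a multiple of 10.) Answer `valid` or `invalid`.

From the right, keep odd positions and double even positions (subtract 9 from any doubled value over 9):
  doubled (positions 2,4,...): 2 4 1 4 0 7 → sum 18
  kept (positions 1,3,...): 6 2 4 9 3 8 → sum 32
Total = 50.
50 mod 10 = 0, so the number is valid.

valid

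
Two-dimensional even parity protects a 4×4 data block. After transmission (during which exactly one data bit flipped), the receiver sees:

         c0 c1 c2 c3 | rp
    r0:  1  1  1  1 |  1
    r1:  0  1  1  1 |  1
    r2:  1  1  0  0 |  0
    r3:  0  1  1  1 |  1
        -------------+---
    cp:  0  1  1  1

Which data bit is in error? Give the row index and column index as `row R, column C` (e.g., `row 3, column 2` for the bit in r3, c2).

Recompute each row's even parity and compare to rp:
  r0: data parity 0, sent rp 1 → mismatch
  r1: data parity 1, sent rp 1 → ok
  r2: data parity 0, sent rp 0 → ok
  r3: data parity 1, sent rp 1 → ok
Recompute each column's even parity and compare to cp:
  c0: data parity 0, sent cp 0 → ok
  c1: data parity 0, sent cp 1 → mismatch
  c2: data parity 1, sent cp 1 → ok
  c3: data parity 1, sent cp 1 → ok
Exactly one row (r0) and one column (c1) fail → the flipped bit is at their intersection.

row 0, column 1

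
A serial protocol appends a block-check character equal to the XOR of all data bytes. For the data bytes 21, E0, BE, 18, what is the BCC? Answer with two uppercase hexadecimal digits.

67

XOR the bytes together:
  start with 0x21
  0x21 ⊕ 0xE0 = 0xC1
  0xC1 ⊕ 0xBE = 0x7F
  0x7F ⊕ 0x18 = 0x67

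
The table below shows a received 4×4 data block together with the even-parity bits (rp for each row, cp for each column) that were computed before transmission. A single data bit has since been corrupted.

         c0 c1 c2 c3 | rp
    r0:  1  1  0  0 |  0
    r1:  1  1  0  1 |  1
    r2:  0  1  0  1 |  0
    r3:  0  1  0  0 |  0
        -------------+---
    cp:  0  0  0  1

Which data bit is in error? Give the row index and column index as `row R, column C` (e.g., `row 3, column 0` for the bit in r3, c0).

row 3, column 3

Recompute each row's even parity and compare to rp:
  r0: data parity 0, sent rp 0 → ok
  r1: data parity 1, sent rp 1 → ok
  r2: data parity 0, sent rp 0 → ok
  r3: data parity 1, sent rp 0 → mismatch
Recompute each column's even parity and compare to cp:
  c0: data parity 0, sent cp 0 → ok
  c1: data parity 0, sent cp 0 → ok
  c2: data parity 0, sent cp 0 → ok
  c3: data parity 0, sent cp 1 → mismatch
Exactly one row (r3) and one column (c3) fail → the flipped bit is at their intersection.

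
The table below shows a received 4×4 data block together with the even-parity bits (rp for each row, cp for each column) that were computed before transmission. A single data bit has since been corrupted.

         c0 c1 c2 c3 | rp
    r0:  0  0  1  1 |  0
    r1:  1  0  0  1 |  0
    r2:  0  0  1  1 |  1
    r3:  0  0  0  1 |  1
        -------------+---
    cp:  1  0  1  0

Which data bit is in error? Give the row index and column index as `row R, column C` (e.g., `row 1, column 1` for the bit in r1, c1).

Recompute each row's even parity and compare to rp:
  r0: data parity 0, sent rp 0 → ok
  r1: data parity 0, sent rp 0 → ok
  r2: data parity 0, sent rp 1 → mismatch
  r3: data parity 1, sent rp 1 → ok
Recompute each column's even parity and compare to cp:
  c0: data parity 1, sent cp 1 → ok
  c1: data parity 0, sent cp 0 → ok
  c2: data parity 0, sent cp 1 → mismatch
  c3: data parity 0, sent cp 0 → ok
Exactly one row (r2) and one column (c2) fail → the flipped bit is at their intersection.

row 2, column 2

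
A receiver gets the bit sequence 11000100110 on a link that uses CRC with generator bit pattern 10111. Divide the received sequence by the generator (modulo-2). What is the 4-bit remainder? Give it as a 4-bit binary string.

Modulo-2 division of 11000100110 by 10111:
  pos 0: 11000 XOR 10111 = 01111
  pos 1: 11111 XOR 10111 = 01000
  pos 2: 10000 XOR 10111 = 00111
  pos 4: 11101 XOR 10111 = 01010
  pos 5: 10101 XOR 10111 = 00010
Remainder = 0100 (nonzero — an error is detected).

0100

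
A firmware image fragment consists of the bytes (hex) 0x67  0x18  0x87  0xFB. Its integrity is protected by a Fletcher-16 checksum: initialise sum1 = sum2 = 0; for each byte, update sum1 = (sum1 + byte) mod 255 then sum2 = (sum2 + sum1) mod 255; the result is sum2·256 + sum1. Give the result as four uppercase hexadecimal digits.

F003

Running sums (mod 255):
  after byte 0 (0x67): sum1=103, sum2=103
  after byte 1 (0x18): sum1=127, sum2=230
  after byte 2 (0x87): sum1=7, sum2=237
  after byte 3 (0xFB): sum1=3, sum2=240
Checksum = sum2·256 + sum1 = 240·256 + 3 = 61443 = 0xF003.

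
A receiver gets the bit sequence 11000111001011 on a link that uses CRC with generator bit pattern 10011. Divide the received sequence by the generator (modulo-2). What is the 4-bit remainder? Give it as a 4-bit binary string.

Modulo-2 division of 11000111001011 by 10011:
  pos 0: 11000 XOR 10011 = 01011
  pos 1: 10111 XOR 10011 = 00100
  pos 3: 10011 XOR 10011 = 00000
Remainder = 1011 (nonzero — an error is detected).

1011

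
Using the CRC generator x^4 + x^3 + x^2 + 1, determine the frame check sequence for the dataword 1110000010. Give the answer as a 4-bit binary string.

Append 4 zeros: 11100000100000. Divide by 11101 (XOR where the leading bit is 1):
  pos 0: 11100 XOR 11101 = 00001
  pos 4: 10001 XOR 11101 = 01100
  pos 5: 11000 XOR 11101 = 00101
  pos 7: 10100 XOR 11101 = 01001
  pos 8: 10010 XOR 11101 = 01111
  pos 9: 11110 XOR 11101 = 00011
Remainder (last 4 bits) = 0011. This is the CRC / FCS.

0011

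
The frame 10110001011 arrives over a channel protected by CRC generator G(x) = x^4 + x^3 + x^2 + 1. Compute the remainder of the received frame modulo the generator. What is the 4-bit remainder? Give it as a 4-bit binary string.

0000

Modulo-2 division of 10110001011 by 11101:
  pos 0: 10110 XOR 11101 = 01011
  pos 1: 10110 XOR 11101 = 01011
  pos 2: 10110 XOR 11101 = 01011
  pos 3: 10111 XOR 11101 = 01010
  pos 4: 10100 XOR 11101 = 01001
  pos 5: 10011 XOR 11101 = 01110
  pos 6: 11101 XOR 11101 = 00000
Remainder = 0000 (zero — the frame passes the CRC check).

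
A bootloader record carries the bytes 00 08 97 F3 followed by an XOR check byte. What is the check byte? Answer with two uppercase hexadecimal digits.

XOR the bytes together:
  start with 0x00
  0x00 ⊕ 0x08 = 0x08
  0x08 ⊕ 0x97 = 0x9F
  0x9F ⊕ 0xF3 = 0x6C

6C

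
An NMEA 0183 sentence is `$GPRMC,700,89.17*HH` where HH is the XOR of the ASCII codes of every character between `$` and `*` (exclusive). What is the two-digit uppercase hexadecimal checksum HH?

XOR the ASCII codes of the payload characters:
  'G' = 0x47 → acc = 0x47
  'P' = 0x50 → acc = 0x17
  'R' = 0x52 → acc = 0x45
  'M' = 0x4D → acc = 0x08
  'C' = 0x43 → acc = 0x4B
  ',' = 0x2C → acc = 0x67
  '7' = 0x37 → acc = 0x50
  '0' = 0x30 → acc = 0x60
  '0' = 0x30 → acc = 0x50
  ',' = 0x2C → acc = 0x7C
  '8' = 0x38 → acc = 0x44
  '9' = 0x39 → acc = 0x7D
  '.' = 0x2E → acc = 0x53
  '1' = 0x31 → acc = 0x62
  '7' = 0x37 → acc = 0x55
Checksum = 0x55.

55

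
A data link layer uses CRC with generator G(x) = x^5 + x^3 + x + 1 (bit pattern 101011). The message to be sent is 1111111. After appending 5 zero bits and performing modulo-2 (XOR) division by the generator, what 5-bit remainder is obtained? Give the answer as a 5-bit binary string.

Append 5 zeros: 111111100000. Divide by 101011 (XOR where the leading bit is 1):
  pos 0: 111111 XOR 101011 = 010100
  pos 1: 101001 XOR 101011 = 000010
  pos 5: 100000 XOR 101011 = 001011
Remainder (last 5 bits) = 10110. This is the CRC / FCS.

10110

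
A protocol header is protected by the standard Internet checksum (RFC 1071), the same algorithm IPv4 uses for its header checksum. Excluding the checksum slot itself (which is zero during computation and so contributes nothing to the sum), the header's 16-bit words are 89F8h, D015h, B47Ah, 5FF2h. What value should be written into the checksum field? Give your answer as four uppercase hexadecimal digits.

9184

One's-complement addition (fold any carry out of bit 15 back into bit 0):
  0x89F8 + 0xD015 = 0x15A0D → wrap carry → 0x5A0E
  0x5A0E + 0xB47A = 0x10E88 → wrap carry → 0x0E89
  0x0E89 + 0x5FF2 = 0x06E7B
One's-complement sum = 0x6E7B.
Checksum = ~0x6E7B & 0xFFFF = 0x9184.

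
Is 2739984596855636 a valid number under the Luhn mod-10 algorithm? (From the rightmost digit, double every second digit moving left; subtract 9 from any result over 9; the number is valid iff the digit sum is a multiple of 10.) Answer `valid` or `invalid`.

From the right, keep odd positions and double even positions (subtract 9 from any doubled value over 9):
  doubled (positions 2,4,...): 6 1 7 9 8 9 6 4 → sum 50
  kept (positions 1,3,...): 6 6 5 6 5 8 9 7 → sum 52
Total = 102.
102 mod 10 = 2, so the number is invalid.

invalid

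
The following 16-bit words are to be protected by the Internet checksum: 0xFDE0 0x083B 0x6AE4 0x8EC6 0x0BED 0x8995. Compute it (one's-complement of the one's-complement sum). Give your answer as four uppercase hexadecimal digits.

One's-complement addition (fold any carry out of bit 15 back into bit 0):
  0xFDE0 + 0x083B = 0x1061B → wrap carry → 0x061C
  0x061C + 0x6AE4 = 0x07100
  0x7100 + 0x8EC6 = 0x0FFC6
  0xFFC6 + 0x0BED = 0x10BB3 → wrap carry → 0x0BB4
  0x0BB4 + 0x8995 = 0x09549
One's-complement sum = 0x9549.
Checksum = ~0x9549 & 0xFFFF = 0x6AB6.

6AB6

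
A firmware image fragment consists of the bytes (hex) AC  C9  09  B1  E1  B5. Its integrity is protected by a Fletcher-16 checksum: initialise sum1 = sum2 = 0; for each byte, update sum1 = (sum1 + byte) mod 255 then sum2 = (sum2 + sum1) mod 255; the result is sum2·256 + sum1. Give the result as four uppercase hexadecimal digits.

AFC8

Running sums (mod 255):
  after byte 0 (AC): sum1=172, sum2=172
  after byte 1 (C9): sum1=118, sum2=35
  after byte 2 (09): sum1=127, sum2=162
  after byte 3 (B1): sum1=49, sum2=211
  after byte 4 (E1): sum1=19, sum2=230
  after byte 5 (B5): sum1=200, sum2=175
Checksum = sum2·256 + sum1 = 175·256 + 200 = 45000 = 0xAFC8.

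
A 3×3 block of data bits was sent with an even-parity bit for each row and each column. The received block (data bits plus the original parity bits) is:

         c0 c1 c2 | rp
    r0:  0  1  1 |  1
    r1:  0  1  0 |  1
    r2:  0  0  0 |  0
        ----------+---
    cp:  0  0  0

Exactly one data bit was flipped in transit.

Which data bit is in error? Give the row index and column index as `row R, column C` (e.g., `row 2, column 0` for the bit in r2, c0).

row 0, column 2

Recompute each row's even parity and compare to rp:
  r0: data parity 0, sent rp 1 → mismatch
  r1: data parity 1, sent rp 1 → ok
  r2: data parity 0, sent rp 0 → ok
Recompute each column's even parity and compare to cp:
  c0: data parity 0, sent cp 0 → ok
  c1: data parity 0, sent cp 0 → ok
  c2: data parity 1, sent cp 0 → mismatch
Exactly one row (r0) and one column (c2) fail → the flipped bit is at their intersection.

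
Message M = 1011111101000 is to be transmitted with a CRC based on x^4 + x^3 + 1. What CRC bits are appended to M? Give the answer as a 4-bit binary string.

Append 4 zeros: 10111111010000000. Divide by 11001 (XOR where the leading bit is 1):
  pos 0: 10111 XOR 11001 = 01110
  pos 1: 11101 XOR 11001 = 00100
  pos 3: 10011 XOR 11001 = 01010
  pos 4: 10100 XOR 11001 = 01101
  pos 5: 11011 XOR 11001 = 00010
  pos 8: 10000 XOR 11001 = 01001
  pos 9: 10010 XOR 11001 = 01011
  pos 10: 10110 XOR 11001 = 01111
  pos 11: 11110 XOR 11001 = 00111
Remainder (last 4 bits) = 1110. This is the CRC / FCS.

1110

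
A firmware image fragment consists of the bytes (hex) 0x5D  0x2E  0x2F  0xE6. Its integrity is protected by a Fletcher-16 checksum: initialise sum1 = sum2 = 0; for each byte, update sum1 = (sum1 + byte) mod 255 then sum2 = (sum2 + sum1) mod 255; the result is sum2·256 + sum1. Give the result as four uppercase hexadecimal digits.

Running sums (mod 255):
  after byte 0 (0x5D): sum1=93, sum2=93
  after byte 1 (0x2E): sum1=139, sum2=232
  after byte 2 (0x2F): sum1=186, sum2=163
  after byte 3 (0xE6): sum1=161, sum2=69
Checksum = sum2·256 + sum1 = 69·256 + 161 = 17825 = 0x45A1.

45A1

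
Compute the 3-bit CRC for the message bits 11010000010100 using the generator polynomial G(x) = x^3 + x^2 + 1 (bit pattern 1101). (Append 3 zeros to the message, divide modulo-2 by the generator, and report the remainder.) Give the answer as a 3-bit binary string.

Append 3 zeros: 11010000010100000. Divide by 1101 (XOR where the leading bit is 1):
  pos 0: 1101 XOR 1101 = 0000
  pos 9: 1010 XOR 1101 = 0111
  pos 10: 1110 XOR 1101 = 0011
  pos 12: 1100 XOR 1101 = 0001
Remainder (last 3 bits) = 010. This is the CRC / FCS.

010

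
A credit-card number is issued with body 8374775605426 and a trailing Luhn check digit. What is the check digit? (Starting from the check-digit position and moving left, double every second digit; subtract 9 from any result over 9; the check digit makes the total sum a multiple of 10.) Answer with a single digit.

Partial digits right→left: 6 2 4 5 0 6 5 7 7 4 7 3 8
Double every second digit counting from the check-digit position (so the 1st, 3rd, 5th, ... of the partial from the right).
  doubled (with −9 where >9): 3 8 0 1 5 5 7 → sum 29
  kept as-is: 2 5 6 7 4 3 → sum 27
Total = 29 + 27 = 56.
Check digit = (10 − (56 mod 10)) mod 10 = 4.

4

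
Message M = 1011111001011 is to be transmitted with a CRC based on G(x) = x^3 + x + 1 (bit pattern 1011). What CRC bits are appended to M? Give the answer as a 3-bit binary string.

Append 3 zeros: 1011111001011000. Divide by 1011 (XOR where the leading bit is 1):
  pos 0: 1011 XOR 1011 = 0000
  pos 4: 1110 XOR 1011 = 0101
  pos 5: 1010 XOR 1011 = 0001
  pos 8: 1101 XOR 1011 = 0110
  pos 9: 1101 XOR 1011 = 0110
  pos 10: 1100 XOR 1011 = 0111
  pos 11: 1110 XOR 1011 = 0101
  pos 12: 1010 XOR 1011 = 0001
Remainder (last 3 bits) = 001. This is the CRC / FCS.

001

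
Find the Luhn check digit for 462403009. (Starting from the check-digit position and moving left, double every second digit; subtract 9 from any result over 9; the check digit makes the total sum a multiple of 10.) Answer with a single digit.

Partial digits right→left: 9 0 0 3 0 4 2 6 4
Double every second digit counting from the check-digit position (so the 1st, 3rd, 5th, ... of the partial from the right).
  doubled (with −9 where >9): 9 0 0 4 8 → sum 21
  kept as-is: 0 3 4 6 → sum 13
Total = 21 + 13 = 34.
Check digit = (10 − (34 mod 10)) mod 10 = 6.

6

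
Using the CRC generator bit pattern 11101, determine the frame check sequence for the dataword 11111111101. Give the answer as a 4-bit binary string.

1001

Append 4 zeros: 111111111010000. Divide by 11101 (XOR where the leading bit is 1):
  pos 0: 11111 XOR 11101 = 00010
  pos 3: 10111 XOR 11101 = 01010
  pos 4: 10101 XOR 11101 = 01000
  pos 5: 10000 XOR 11101 = 01101
  pos 6: 11011 XOR 11101 = 00110
  pos 8: 11000 XOR 11101 = 00101
  pos 10: 10100 XOR 11101 = 01001
Remainder (last 4 bits) = 1001. This is the CRC / FCS.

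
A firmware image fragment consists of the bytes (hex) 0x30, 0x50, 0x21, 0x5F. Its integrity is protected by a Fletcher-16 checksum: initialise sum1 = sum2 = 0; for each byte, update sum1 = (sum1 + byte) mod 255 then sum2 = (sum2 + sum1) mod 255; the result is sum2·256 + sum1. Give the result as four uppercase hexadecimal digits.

5301

Running sums (mod 255):
  after byte 0 (0x30): sum1=48, sum2=48
  after byte 1 (0x50): sum1=128, sum2=176
  after byte 2 (0x21): sum1=161, sum2=82
  after byte 3 (0x5F): sum1=1, sum2=83
Checksum = sum2·256 + sum1 = 83·256 + 1 = 21249 = 0x5301.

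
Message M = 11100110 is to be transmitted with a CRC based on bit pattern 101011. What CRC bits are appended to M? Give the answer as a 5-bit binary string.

10101

Append 5 zeros: 1110011000000. Divide by 101011 (XOR where the leading bit is 1):
  pos 0: 111001 XOR 101011 = 010010
  pos 1: 100101 XOR 101011 = 001110
  pos 3: 111000 XOR 101011 = 010011
  pos 4: 100110 XOR 101011 = 001101
  pos 6: 110100 XOR 101011 = 011111
  pos 7: 111110 XOR 101011 = 010101
Remainder (last 5 bits) = 10101. This is the CRC / FCS.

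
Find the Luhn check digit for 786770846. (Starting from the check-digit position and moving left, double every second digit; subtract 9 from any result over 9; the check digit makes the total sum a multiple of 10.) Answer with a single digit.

8

Partial digits right→left: 6 4 8 0 7 7 6 8 7
Double every second digit counting from the check-digit position (so the 1st, 3rd, 5th, ... of the partial from the right).
  doubled (with −9 where >9): 3 7 5 3 5 → sum 23
  kept as-is: 4 0 7 8 → sum 19
Total = 23 + 19 = 42.
Check digit = (10 − (42 mod 10)) mod 10 = 8.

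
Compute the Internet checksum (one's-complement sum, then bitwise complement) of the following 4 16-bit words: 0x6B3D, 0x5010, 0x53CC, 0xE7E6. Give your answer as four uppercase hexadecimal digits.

One's-complement addition (fold any carry out of bit 15 back into bit 0):
  0x6B3D + 0x5010 = 0x0BB4D
  0xBB4D + 0x53CC = 0x10F19 → wrap carry → 0x0F1A
  0x0F1A + 0xE7E6 = 0x0F700
One's-complement sum = 0xF700.
Checksum = ~0xF700 & 0xFFFF = 0x08FF.

08FF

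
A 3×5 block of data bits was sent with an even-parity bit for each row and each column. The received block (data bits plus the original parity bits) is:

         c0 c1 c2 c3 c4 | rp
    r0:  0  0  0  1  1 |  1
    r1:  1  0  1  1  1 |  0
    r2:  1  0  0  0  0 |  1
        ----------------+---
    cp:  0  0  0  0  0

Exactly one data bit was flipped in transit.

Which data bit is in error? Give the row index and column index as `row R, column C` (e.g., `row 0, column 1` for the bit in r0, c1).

row 0, column 2

Recompute each row's even parity and compare to rp:
  r0: data parity 0, sent rp 1 → mismatch
  r1: data parity 0, sent rp 0 → ok
  r2: data parity 1, sent rp 1 → ok
Recompute each column's even parity and compare to cp:
  c0: data parity 0, sent cp 0 → ok
  c1: data parity 0, sent cp 0 → ok
  c2: data parity 1, sent cp 0 → mismatch
  c3: data parity 0, sent cp 0 → ok
  c4: data parity 0, sent cp 0 → ok
Exactly one row (r0) and one column (c2) fail → the flipped bit is at their intersection.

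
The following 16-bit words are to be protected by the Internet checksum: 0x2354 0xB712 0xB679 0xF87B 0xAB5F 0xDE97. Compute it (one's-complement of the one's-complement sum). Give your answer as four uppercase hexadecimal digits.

One's-complement addition (fold any carry out of bit 15 back into bit 0):
  0x2354 + 0xB712 = 0x0DA66
  0xDA66 + 0xB679 = 0x190DF → wrap carry → 0x90E0
  0x90E0 + 0xF87B = 0x1895B → wrap carry → 0x895C
  0x895C + 0xAB5F = 0x134BB → wrap carry → 0x34BC
  0x34BC + 0xDE97 = 0x11353 → wrap carry → 0x1354
One's-complement sum = 0x1354.
Checksum = ~0x1354 & 0xFFFF = 0xECAB.

ECAB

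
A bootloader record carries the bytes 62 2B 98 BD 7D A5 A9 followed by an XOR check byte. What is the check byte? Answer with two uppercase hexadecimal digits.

XOR the bytes together:
  start with 0x62
  0x62 ⊕ 0x2B = 0x49
  0x49 ⊕ 0x98 = 0xD1
  0xD1 ⊕ 0xBD = 0x6C
  0x6C ⊕ 0x7D = 0x11
  0x11 ⊕ 0xA5 = 0xB4
  0xB4 ⊕ 0xA9 = 0x1D

1D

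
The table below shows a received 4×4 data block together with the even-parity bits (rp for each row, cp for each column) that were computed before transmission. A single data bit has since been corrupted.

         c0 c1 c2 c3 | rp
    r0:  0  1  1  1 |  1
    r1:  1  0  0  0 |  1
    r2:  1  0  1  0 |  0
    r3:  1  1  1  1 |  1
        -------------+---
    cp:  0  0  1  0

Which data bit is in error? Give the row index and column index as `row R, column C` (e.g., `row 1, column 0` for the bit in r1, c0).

row 3, column 0

Recompute each row's even parity and compare to rp:
  r0: data parity 1, sent rp 1 → ok
  r1: data parity 1, sent rp 1 → ok
  r2: data parity 0, sent rp 0 → ok
  r3: data parity 0, sent rp 1 → mismatch
Recompute each column's even parity and compare to cp:
  c0: data parity 1, sent cp 0 → mismatch
  c1: data parity 0, sent cp 0 → ok
  c2: data parity 1, sent cp 1 → ok
  c3: data parity 0, sent cp 0 → ok
Exactly one row (r3) and one column (c0) fail → the flipped bit is at their intersection.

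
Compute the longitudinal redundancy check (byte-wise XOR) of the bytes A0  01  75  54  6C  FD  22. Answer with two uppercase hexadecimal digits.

33

XOR the bytes together:
  start with 0xA0
  0xA0 ⊕ 0x01 = 0xA1
  0xA1 ⊕ 0x75 = 0xD4
  0xD4 ⊕ 0x54 = 0x80
  0x80 ⊕ 0x6C = 0xEC
  0xEC ⊕ 0xFD = 0x11
  0x11 ⊕ 0x22 = 0x33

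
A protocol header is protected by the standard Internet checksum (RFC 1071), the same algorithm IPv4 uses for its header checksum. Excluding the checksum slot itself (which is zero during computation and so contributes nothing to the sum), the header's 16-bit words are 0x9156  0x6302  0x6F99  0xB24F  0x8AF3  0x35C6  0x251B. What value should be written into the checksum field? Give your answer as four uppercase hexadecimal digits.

One's-complement addition (fold any carry out of bit 15 back into bit 0):
  0x9156 + 0x6302 = 0x0F458
  0xF458 + 0x6F99 = 0x163F1 → wrap carry → 0x63F2
  0x63F2 + 0xB24F = 0x11641 → wrap carry → 0x1642
  0x1642 + 0x8AF3 = 0x0A135
  0xA135 + 0x35C6 = 0x0D6FB
  0xD6FB + 0x251B = 0x0FC16
One's-complement sum = 0xFC16.
Checksum = ~0xFC16 & 0xFFFF = 0x03E9.

03E9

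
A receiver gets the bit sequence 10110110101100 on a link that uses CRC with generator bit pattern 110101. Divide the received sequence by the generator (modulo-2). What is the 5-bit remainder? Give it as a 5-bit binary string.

Modulo-2 division of 10110110101100 by 110101:
  pos 0: 101101 XOR 110101 = 011000
  pos 1: 110001 XOR 110101 = 000100
  pos 4: 100010 XOR 110101 = 010111
  pos 5: 101111 XOR 110101 = 011010
  pos 6: 110101 XOR 110101 = 000000
Remainder = 00000 (zero — the frame passes the CRC check).

00000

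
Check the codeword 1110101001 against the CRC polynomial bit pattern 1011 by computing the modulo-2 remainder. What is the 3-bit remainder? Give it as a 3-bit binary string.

Modulo-2 division of 1110101001 by 1011:
  pos 0: 1110 XOR 1011 = 0101
  pos 1: 1011 XOR 1011 = 0000
  pos 6: 1001 XOR 1011 = 0010
Remainder = 010 (nonzero — an error is detected).

010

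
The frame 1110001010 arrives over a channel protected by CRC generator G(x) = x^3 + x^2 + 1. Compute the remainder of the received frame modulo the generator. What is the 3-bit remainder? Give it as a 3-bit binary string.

Modulo-2 division of 1110001010 by 1101:
  pos 0: 1110 XOR 1101 = 0011
  pos 2: 1100 XOR 1101 = 0001
  pos 5: 1101 XOR 1101 = 0000
Remainder = 000 (zero — the frame passes the CRC check).

000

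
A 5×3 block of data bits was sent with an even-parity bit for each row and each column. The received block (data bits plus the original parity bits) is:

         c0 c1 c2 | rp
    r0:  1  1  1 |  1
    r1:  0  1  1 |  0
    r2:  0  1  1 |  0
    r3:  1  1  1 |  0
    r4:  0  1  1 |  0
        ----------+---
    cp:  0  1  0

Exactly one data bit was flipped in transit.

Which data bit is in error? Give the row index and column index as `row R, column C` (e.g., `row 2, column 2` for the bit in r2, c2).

row 3, column 2

Recompute each row's even parity and compare to rp:
  r0: data parity 1, sent rp 1 → ok
  r1: data parity 0, sent rp 0 → ok
  r2: data parity 0, sent rp 0 → ok
  r3: data parity 1, sent rp 0 → mismatch
  r4: data parity 0, sent rp 0 → ok
Recompute each column's even parity and compare to cp:
  c0: data parity 0, sent cp 0 → ok
  c1: data parity 1, sent cp 1 → ok
  c2: data parity 1, sent cp 0 → mismatch
Exactly one row (r3) and one column (c2) fail → the flipped bit is at their intersection.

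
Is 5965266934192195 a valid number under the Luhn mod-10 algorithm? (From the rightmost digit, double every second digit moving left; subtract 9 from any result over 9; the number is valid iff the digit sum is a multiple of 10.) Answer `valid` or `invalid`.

valid

From the right, keep odd positions and double even positions (subtract 9 from any doubled value over 9):
  doubled (positions 2,4,...): 9 4 2 6 3 4 3 1 → sum 32
  kept (positions 1,3,...): 5 1 9 4 9 6 5 9 → sum 48
Total = 80.
80 mod 10 = 0, so the number is valid.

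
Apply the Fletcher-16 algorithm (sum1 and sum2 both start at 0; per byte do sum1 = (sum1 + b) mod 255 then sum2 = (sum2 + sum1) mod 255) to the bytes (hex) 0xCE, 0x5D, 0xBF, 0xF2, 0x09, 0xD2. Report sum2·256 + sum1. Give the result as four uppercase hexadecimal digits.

68BA

Running sums (mod 255):
  after byte 0 (0xCE): sum1=206, sum2=206
  after byte 1 (0x5D): sum1=44, sum2=250
  after byte 2 (0xBF): sum1=235, sum2=230
  after byte 3 (0xF2): sum1=222, sum2=197
  after byte 4 (0x09): sum1=231, sum2=173
  after byte 5 (0xD2): sum1=186, sum2=104
Checksum = sum2·256 + sum1 = 104·256 + 186 = 26810 = 0x68BA.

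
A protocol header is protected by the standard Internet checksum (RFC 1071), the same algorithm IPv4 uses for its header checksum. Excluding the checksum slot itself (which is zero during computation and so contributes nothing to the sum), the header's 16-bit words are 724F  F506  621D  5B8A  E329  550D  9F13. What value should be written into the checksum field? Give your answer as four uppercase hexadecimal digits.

03B7

One's-complement addition (fold any carry out of bit 15 back into bit 0):
  0x724F + 0xF506 = 0x16755 → wrap carry → 0x6756
  0x6756 + 0x621D = 0x0C973
  0xC973 + 0x5B8A = 0x124FD → wrap carry → 0x24FE
  0x24FE + 0xE329 = 0x10827 → wrap carry → 0x0828
  0x0828 + 0x550D = 0x05D35
  0x5D35 + 0x9F13 = 0x0FC48
One's-complement sum = 0xFC48.
Checksum = ~0xFC48 & 0xFFFF = 0x03B7.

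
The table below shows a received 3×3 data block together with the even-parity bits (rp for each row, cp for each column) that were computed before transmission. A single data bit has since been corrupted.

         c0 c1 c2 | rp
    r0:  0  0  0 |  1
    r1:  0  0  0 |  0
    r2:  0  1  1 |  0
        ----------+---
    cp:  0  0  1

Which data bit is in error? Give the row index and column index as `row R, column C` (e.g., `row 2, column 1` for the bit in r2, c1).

row 0, column 1

Recompute each row's even parity and compare to rp:
  r0: data parity 0, sent rp 1 → mismatch
  r1: data parity 0, sent rp 0 → ok
  r2: data parity 0, sent rp 0 → ok
Recompute each column's even parity and compare to cp:
  c0: data parity 0, sent cp 0 → ok
  c1: data parity 1, sent cp 0 → mismatch
  c2: data parity 1, sent cp 1 → ok
Exactly one row (r0) and one column (c1) fail → the flipped bit is at their intersection.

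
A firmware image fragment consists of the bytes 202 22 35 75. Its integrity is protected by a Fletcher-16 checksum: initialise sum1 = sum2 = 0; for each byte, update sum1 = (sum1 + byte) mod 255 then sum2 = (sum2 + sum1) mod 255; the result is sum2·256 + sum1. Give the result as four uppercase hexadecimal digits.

Running sums (mod 255):
  after byte 0 (202): sum1=202, sum2=202
  after byte 1 (22): sum1=224, sum2=171
  after byte 2 (35): sum1=4, sum2=175
  after byte 3 (75): sum1=79, sum2=254
Checksum = sum2·256 + sum1 = 254·256 + 79 = 65103 = 0xFE4F.

FE4F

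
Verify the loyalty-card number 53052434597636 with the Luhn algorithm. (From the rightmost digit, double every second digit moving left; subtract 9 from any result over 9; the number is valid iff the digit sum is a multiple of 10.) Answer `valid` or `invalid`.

From the right, keep odd positions and double even positions (subtract 9 from any doubled value over 9):
  doubled (positions 2,4,...): 6 5 1 6 4 0 1 → sum 23
  kept (positions 1,3,...): 6 6 9 4 4 5 3 → sum 37
Total = 60.
60 mod 10 = 0, so the number is valid.

valid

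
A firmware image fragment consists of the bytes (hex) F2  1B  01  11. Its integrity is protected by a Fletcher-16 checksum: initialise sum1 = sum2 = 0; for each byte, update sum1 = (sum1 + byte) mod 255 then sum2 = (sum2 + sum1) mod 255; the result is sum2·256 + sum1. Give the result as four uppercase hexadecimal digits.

3020

Running sums (mod 255):
  after byte 0 (F2): sum1=242, sum2=242
  after byte 1 (1B): sum1=14, sum2=1
  after byte 2 (01): sum1=15, sum2=16
  after byte 3 (11): sum1=32, sum2=48
Checksum = sum2·256 + sum1 = 48·256 + 32 = 12320 = 0x3020.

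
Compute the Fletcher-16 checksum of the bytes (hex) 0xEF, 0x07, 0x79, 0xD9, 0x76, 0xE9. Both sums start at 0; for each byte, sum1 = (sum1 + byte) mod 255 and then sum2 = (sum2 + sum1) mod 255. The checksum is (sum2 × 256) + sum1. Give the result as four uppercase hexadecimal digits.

0DAA

Running sums (mod 255):
  after byte 0 (0xEF): sum1=239, sum2=239
  after byte 1 (0x07): sum1=246, sum2=230
  after byte 2 (0x79): sum1=112, sum2=87
  after byte 3 (0xD9): sum1=74, sum2=161
  after byte 4 (0x76): sum1=192, sum2=98
  after byte 5 (0xE9): sum1=170, sum2=13
Checksum = sum2·256 + sum1 = 13·256 + 170 = 3498 = 0x0DAA.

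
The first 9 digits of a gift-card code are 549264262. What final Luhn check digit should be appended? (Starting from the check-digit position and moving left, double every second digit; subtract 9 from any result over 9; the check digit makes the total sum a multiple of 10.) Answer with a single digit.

3

Partial digits right→left: 2 6 2 4 6 2 9 4 5
Double every second digit counting from the check-digit position (so the 1st, 3rd, 5th, ... of the partial from the right).
  doubled (with −9 where >9): 4 4 3 9 1 → sum 21
  kept as-is: 6 4 2 4 → sum 16
Total = 21 + 16 = 37.
Check digit = (10 − (37 mod 10)) mod 10 = 3.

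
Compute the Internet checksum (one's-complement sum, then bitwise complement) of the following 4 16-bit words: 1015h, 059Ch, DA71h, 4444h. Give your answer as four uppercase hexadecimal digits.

One's-complement addition (fold any carry out of bit 15 back into bit 0):
  0x1015 + 0x059C = 0x015B1
  0x15B1 + 0xDA71 = 0x0F022
  0xF022 + 0x4444 = 0x13466 → wrap carry → 0x3467
One's-complement sum = 0x3467.
Checksum = ~0x3467 & 0xFFFF = 0xCB98.

CB98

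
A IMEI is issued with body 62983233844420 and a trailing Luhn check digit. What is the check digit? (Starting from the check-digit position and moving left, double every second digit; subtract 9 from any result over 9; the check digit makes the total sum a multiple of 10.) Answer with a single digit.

8

Partial digits right→left: 0 2 4 4 4 8 3 3 2 3 8 9 2 6
Double every second digit counting from the check-digit position (so the 1st, 3rd, 5th, ... of the partial from the right).
  doubled (with −9 where >9): 0 8 8 6 4 7 4 → sum 37
  kept as-is: 2 4 8 3 3 9 6 → sum 35
Total = 37 + 35 = 72.
Check digit = (10 − (72 mod 10)) mod 10 = 8.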